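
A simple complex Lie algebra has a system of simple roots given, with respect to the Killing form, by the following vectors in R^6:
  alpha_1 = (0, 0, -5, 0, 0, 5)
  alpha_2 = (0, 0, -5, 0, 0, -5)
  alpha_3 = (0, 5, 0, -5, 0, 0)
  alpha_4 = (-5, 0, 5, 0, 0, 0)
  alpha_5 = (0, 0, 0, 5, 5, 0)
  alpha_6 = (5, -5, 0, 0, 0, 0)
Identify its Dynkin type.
D_6 (so(12))

Compute the Cartan integers a_ij = 2(alpha_i, alpha_j)/(alpha_j, alpha_j); the resulting 6x6 Cartan matrix is
[[2, 0, 0, -1, 0, 0], [0, 2, 0, -1, 0, 0], [0, 0, 2, 0, -1, -1], [-1, -1, 0, 2, 0, -1], [0, 0, -1, 0, 2, 0], [0, 0, -1, -1, 0, 2]].
All simple roots have the same length, so the diagram is simply laced. The associated Dynkin diagram is a chain of 4 nodes with a fork of two nodes at one end (D_6), so the type is D_6 (the algebra so(12)).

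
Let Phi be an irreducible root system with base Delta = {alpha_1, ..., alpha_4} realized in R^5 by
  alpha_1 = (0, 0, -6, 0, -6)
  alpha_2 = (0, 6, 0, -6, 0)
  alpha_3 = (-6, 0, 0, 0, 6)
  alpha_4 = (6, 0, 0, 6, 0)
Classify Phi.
Compute the Cartan integers a_ij = 2(alpha_i, alpha_j)/(alpha_j, alpha_j); the resulting 4x4 Cartan matrix is
[[2, 0, -1, 0], [0, 2, 0, -1], [-1, 0, 2, -1], [0, -1, -1, 2]].
All simple roots have the same length, so the diagram is simply laced. The associated Dynkin diagram is a chain of 4 nodes with single edges (A_4), so the type is A_4 (the algebra sl(5)).

type A_4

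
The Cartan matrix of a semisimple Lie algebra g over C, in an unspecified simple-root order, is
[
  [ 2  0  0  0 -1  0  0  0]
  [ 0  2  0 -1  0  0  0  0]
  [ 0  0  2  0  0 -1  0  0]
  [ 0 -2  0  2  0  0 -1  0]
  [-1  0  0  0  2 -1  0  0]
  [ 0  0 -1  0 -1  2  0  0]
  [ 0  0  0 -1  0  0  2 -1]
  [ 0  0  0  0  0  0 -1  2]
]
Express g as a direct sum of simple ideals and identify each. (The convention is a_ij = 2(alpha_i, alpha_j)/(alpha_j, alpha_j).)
A_4 (sl(5)) + B_4 (so(9))

The diagram associated to this matrix has two connected components: the simple roots {alpha_1, alpha_3, alpha_5, alpha_6} form a chain of 4 nodes with single edges (A_4), and {alpha_2, alpha_4, alpha_7, alpha_8} form a chain of 4 nodes with a double edge at one end; the terminal node there is the unique short simple root (B_4). A semisimple Lie algebra decomposes uniquely as the direct sum of simple ideals, one per connected component of its Dynkin diagram, so g ≅ A_4 ⊕ B_4 (dimension 24 + 36 = 60).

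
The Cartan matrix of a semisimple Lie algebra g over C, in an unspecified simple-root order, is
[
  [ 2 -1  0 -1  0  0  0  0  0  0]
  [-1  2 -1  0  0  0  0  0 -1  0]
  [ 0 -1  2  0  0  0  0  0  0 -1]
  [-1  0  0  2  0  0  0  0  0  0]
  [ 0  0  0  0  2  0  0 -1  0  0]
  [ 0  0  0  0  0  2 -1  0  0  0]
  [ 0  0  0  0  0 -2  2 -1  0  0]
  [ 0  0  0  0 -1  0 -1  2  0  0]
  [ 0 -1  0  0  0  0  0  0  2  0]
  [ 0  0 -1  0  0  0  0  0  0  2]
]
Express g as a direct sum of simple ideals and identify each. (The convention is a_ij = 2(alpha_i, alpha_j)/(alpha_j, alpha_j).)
The diagram associated to this matrix has two connected components: the simple roots {alpha_5, alpha_6, alpha_7, alpha_8} form a chain of 4 nodes with a double edge at one end; the terminal node there is the unique short simple root (B_4), and {alpha_1, alpha_2, alpha_3, alpha_4, alpha_9, alpha_10} form a chain of 5 nodes with one extra node attached to the third node from one end (E_6). A semisimple Lie algebra decomposes uniquely as the direct sum of simple ideals, one per connected component of its Dynkin diagram, so g ≅ B_4 ⊕ E_6 (dimension 36 + 78 = 114).

B_4 ⊕ E_6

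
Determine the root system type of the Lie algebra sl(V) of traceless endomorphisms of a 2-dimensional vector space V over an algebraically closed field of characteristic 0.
This is sl(2), which has dimension 2^2 - 1 = 3 and rank 2 - 1 = 1 (a Cartan subalgebra is the diagonal traceless matrices). In the classification of classical Lie algebras, the special linear algebra sl(n+1) has type A_n; here n = 1, so the Dynkin diagram is a chain of 1 nodes with single edges (A_1). Hence the type is A_1.

type A_1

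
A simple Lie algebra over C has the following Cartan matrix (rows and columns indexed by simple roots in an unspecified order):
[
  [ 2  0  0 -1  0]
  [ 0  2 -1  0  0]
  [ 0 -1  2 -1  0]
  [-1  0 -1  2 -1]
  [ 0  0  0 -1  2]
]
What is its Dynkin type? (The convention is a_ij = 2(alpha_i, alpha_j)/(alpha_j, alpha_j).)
D_5 (so(10))

The matrix has rank 5 with 2's on the diagonal. Reading the off-diagonal entries as Dynkin edges (a single edge where a_ij = a_ji = -1; a double or triple edge where a_ij * a_ji = 2 or 3), the diagram is a chain of 3 nodes with a fork of two nodes at one end (D_5). One simple-root ordering that puts it in standard form is (alpha_2, alpha_3, alpha_4, alpha_1, alpha_5). So the algebra is type D_5, i.e. so(10).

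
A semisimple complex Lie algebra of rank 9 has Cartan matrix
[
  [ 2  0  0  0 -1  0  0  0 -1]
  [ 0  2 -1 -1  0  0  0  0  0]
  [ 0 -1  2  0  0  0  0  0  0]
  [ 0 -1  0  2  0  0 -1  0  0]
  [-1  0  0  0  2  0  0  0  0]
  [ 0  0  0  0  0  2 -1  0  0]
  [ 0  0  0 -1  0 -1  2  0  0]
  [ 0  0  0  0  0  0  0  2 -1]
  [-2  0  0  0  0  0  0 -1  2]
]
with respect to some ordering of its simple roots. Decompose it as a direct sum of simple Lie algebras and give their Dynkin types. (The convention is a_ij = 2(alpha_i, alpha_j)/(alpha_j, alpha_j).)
A_5 + F_4

The diagram associated to this matrix has two connected components: the simple roots {alpha_2, alpha_3, alpha_4, alpha_6, alpha_7} form a chain of 5 nodes with single edges (A_5), and {alpha_1, alpha_5, alpha_8, alpha_9} form a chain of 4 nodes with a double edge between the middle two (F_4). A semisimple Lie algebra decomposes uniquely as the direct sum of simple ideals, one per connected component of its Dynkin diagram, so g ≅ A_5 ⊕ F_4 (dimension 35 + 52 = 87).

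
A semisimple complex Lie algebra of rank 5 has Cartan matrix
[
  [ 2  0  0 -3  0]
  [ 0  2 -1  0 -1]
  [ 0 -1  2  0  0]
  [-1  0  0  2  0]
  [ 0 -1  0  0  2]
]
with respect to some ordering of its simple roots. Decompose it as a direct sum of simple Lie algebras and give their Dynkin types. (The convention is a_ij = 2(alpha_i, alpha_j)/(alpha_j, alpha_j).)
The diagram associated to this matrix has two connected components: the simple roots {alpha_2, alpha_3, alpha_5} form a chain of 3 nodes with single edges (A_3), and {alpha_1, alpha_4} form two nodes joined by a triple edge (G_2). A semisimple Lie algebra decomposes uniquely as the direct sum of simple ideals, one per connected component of its Dynkin diagram, so g ≅ A_3 ⊕ G_2 (dimension 15 + 14 = 29).

type A_3 ⊕ type G_2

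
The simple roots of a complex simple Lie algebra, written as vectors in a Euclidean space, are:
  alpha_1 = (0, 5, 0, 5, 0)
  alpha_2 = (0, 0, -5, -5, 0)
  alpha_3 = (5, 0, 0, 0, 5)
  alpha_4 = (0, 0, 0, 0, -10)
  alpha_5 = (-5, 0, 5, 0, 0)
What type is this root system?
Compute the Cartan integers a_ij = 2(alpha_i, alpha_j)/(alpha_j, alpha_j); the resulting 5x5 Cartan matrix is
[[2, -1, 0, 0, 0], [-1, 2, 0, 0, -1], [0, 0, 2, -1, -1], [0, 0, -2, 2, 0], [0, -1, -1, 0, 2]].
The roots have two lengths (squared-length ratio 2:1); the short ones are alpha_{1,2,3,5}. The associated Dynkin diagram is a chain of 5 nodes with a double edge at one end; the terminal node there is the unique long simple root (C_5), so the type is C_5 (the algebra sp(10)).

type C_5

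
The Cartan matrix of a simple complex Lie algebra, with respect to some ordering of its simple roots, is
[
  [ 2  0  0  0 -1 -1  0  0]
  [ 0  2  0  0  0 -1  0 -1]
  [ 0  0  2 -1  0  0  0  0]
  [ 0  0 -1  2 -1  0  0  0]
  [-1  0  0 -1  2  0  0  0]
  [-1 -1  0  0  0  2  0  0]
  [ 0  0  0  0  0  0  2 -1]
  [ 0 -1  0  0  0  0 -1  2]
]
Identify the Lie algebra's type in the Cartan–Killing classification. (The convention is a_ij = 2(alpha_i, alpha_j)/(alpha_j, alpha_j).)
A_8

The matrix has rank 8 with 2's on the diagonal. Reading the off-diagonal entries as Dynkin edges (a single edge where a_ij = a_ji = -1; a double or triple edge where a_ij * a_ji = 2 or 3), the diagram is a chain of 8 nodes with single edges (A_8). One simple-root ordering that puts it in standard form is (alpha_3, alpha_4, alpha_5, alpha_1, alpha_6, alpha_2, alpha_8, alpha_7). So the algebra is type A_8, i.e. sl(9).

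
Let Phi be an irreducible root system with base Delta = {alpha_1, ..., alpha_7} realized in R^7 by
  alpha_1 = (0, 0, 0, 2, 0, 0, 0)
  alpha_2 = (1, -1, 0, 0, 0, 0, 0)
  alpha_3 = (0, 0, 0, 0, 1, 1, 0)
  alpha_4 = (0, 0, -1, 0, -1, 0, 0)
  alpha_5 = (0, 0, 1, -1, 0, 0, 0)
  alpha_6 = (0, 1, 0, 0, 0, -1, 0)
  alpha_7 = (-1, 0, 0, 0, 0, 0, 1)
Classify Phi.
Compute the Cartan integers a_ij = 2(alpha_i, alpha_j)/(alpha_j, alpha_j); the resulting 7x7 Cartan matrix is
[[2, 0, 0, 0, -2, 0, 0], [0, 2, 0, 0, 0, -1, -1], [0, 0, 2, -1, 0, -1, 0], [0, 0, -1, 2, -1, 0, 0], [-1, 0, 0, -1, 2, 0, 0], [0, -1, -1, 0, 0, 2, 0], [0, -1, 0, 0, 0, 0, 2]].
The roots have two lengths (squared-length ratio 2:1); the short ones are alpha_{2,3,4,5,6,7}. The associated Dynkin diagram is a chain of 7 nodes with a double edge at one end; the terminal node there is the unique long simple root (C_7), so the type is C_7 (the algebra sp(14)).

C7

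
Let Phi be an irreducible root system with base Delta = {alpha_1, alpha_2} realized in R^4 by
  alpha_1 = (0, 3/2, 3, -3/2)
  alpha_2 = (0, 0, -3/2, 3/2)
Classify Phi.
Compute the Cartan integers a_ij = 2(alpha_i, alpha_j)/(alpha_j, alpha_j); the resulting 2x2 Cartan matrix is
[[2, -3], [-1, 2]].
The roots have two lengths (squared-length ratio 3:1); the short ones are alpha_{2}. The associated Dynkin diagram is two nodes joined by a triple edge (G_2), so the type is G_2.

G_2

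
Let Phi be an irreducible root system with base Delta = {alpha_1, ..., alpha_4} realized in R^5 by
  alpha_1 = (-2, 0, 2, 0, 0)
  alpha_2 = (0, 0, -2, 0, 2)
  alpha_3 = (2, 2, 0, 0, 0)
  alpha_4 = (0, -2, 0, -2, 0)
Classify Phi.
Compute the Cartan integers a_ij = 2(alpha_i, alpha_j)/(alpha_j, alpha_j); the resulting 4x4 Cartan matrix is
[[2, -1, -1, 0], [-1, 2, 0, 0], [-1, 0, 2, -1], [0, 0, -1, 2]].
All simple roots have the same length, so the diagram is simply laced. The associated Dynkin diagram is a chain of 4 nodes with single edges (A_4), so the type is A_4 (the algebra sl(5)).

A_4 (sl(5))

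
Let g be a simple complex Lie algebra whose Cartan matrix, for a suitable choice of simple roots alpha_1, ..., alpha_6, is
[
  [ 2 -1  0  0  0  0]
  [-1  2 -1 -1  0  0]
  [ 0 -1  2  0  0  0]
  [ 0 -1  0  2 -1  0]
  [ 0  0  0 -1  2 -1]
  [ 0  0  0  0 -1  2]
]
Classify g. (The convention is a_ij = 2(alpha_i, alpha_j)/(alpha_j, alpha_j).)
The matrix has rank 6 with 2's on the diagonal. Reading the off-diagonal entries as Dynkin edges (a single edge where a_ij = a_ji = -1; a double or triple edge where a_ij * a_ji = 2 or 3), the diagram is a chain of 4 nodes with a fork of two nodes at one end (D_6). One simple-root ordering that puts it in standard form is (alpha_6, alpha_5, alpha_4, alpha_2, alpha_3, alpha_1). So the algebra is type D_6, i.e. so(12).

D_6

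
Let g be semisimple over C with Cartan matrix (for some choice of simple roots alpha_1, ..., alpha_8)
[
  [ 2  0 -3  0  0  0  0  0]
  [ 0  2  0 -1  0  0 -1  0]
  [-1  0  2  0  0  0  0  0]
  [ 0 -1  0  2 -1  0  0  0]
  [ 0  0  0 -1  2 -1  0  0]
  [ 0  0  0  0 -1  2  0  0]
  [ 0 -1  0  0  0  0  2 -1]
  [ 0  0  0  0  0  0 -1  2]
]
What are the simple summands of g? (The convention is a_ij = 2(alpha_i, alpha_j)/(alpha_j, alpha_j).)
A_6 (sl(7)) ⊕ G_2

The diagram associated to this matrix has two connected components: the simple roots {alpha_2, alpha_4, alpha_5, alpha_6, alpha_7, alpha_8} form a chain of 6 nodes with single edges (A_6), and {alpha_1, alpha_3} form two nodes joined by a triple edge (G_2). A semisimple Lie algebra decomposes uniquely as the direct sum of simple ideals, one per connected component of its Dynkin diagram, so g ≅ A_6 ⊕ G_2 (dimension 48 + 14 = 62).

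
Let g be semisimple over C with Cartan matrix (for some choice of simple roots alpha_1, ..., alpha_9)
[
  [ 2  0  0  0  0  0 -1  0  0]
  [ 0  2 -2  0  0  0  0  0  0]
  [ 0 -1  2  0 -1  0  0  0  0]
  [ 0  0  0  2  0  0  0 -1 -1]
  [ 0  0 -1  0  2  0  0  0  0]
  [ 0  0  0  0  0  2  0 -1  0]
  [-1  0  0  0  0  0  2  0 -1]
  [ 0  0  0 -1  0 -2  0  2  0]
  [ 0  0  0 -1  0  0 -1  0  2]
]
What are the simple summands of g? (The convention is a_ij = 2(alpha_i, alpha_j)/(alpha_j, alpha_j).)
B_6 (so(13)) ⊕ C_3 (sp(6))

The diagram associated to this matrix has two connected components: the simple roots {alpha_1, alpha_4, alpha_6, alpha_7, alpha_8, alpha_9} form a chain of 6 nodes with a double edge at one end; the terminal node there is the unique short simple root (B_6), and {alpha_2, alpha_3, alpha_5} form a chain of 3 nodes with a double edge at one end; the terminal node there is the unique long simple root (C_3). A semisimple Lie algebra decomposes uniquely as the direct sum of simple ideals, one per connected component of its Dynkin diagram, so g ≅ B_6 ⊕ C_3 (dimension 78 + 21 = 99).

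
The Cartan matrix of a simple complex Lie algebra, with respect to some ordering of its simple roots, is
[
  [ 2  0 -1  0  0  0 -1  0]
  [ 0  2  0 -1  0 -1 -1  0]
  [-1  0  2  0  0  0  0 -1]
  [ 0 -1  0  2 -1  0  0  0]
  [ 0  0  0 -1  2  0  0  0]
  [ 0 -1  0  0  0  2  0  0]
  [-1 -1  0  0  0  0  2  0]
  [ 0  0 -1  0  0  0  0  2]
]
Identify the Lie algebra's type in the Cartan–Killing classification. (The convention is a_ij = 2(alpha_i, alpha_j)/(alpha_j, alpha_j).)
E8

The matrix has rank 8 with 2's on the diagonal. Reading the off-diagonal entries as Dynkin edges (a single edge where a_ij = a_ji = -1; a double or triple edge where a_ij * a_ji = 2 or 3), the diagram is a chain of 7 nodes with one extra node attached to the third node from one end (E_8). One simple-root ordering that puts it in standard form is (alpha_5, alpha_6, alpha_4, alpha_2, alpha_7, alpha_1, alpha_3, alpha_8). So the algebra is type E_8.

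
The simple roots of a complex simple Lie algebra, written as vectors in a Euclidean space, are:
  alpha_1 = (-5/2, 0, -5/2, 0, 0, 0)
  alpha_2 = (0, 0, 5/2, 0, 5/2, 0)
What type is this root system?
Compute the Cartan integers a_ij = 2(alpha_i, alpha_j)/(alpha_j, alpha_j); the resulting 2x2 Cartan matrix is
[[2, -1], [-1, 2]].
All simple roots have the same length, so the diagram is simply laced. The associated Dynkin diagram is a chain of 2 nodes with single edges (A_2), so the type is A_2 (the algebra sl(3)).

A2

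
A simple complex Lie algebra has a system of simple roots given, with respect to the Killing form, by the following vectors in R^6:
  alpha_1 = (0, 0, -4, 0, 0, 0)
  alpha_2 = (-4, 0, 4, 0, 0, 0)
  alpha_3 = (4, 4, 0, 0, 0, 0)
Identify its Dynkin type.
B_3 (so(7))

Compute the Cartan integers a_ij = 2(alpha_i, alpha_j)/(alpha_j, alpha_j); the resulting 3x3 Cartan matrix is
[[2, -1, 0], [-2, 2, -1], [0, -1, 2]].
The roots have two lengths (squared-length ratio 2:1); the short ones are alpha_{1}. The associated Dynkin diagram is a chain of 3 nodes with a double edge at one end; the terminal node there is the unique short simple root (B_3), so the type is B_3 (the algebra so(7)).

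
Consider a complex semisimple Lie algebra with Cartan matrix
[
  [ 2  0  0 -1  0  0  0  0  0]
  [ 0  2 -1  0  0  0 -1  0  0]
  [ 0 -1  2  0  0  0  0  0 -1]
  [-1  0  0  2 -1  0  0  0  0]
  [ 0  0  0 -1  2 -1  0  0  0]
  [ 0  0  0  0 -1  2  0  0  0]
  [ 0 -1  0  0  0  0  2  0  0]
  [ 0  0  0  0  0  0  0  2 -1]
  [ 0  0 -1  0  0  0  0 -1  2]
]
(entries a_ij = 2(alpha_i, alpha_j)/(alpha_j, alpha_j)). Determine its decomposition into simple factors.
The diagram associated to this matrix has two connected components: the simple roots {alpha_1, alpha_4, alpha_5, alpha_6} form a chain of 4 nodes with single edges (A_4), and {alpha_2, alpha_3, alpha_7, alpha_8, alpha_9} form a chain of 5 nodes with single edges (A_5). A semisimple Lie algebra decomposes uniquely as the direct sum of simple ideals, one per connected component of its Dynkin diagram, so g ≅ A_4 ⊕ A_5 (dimension 24 + 35 = 59).

A_4 ⊕ A_5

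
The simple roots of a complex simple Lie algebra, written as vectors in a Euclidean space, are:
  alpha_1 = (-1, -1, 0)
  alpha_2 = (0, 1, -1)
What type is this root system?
Compute the Cartan integers a_ij = 2(alpha_i, alpha_j)/(alpha_j, alpha_j); the resulting 2x2 Cartan matrix is
[[2, -1], [-1, 2]].
All simple roots have the same length, so the diagram is simply laced. The associated Dynkin diagram is a chain of 2 nodes with single edges (A_2), so the type is A_2 (the algebra sl(3)).

A_2 (sl(3))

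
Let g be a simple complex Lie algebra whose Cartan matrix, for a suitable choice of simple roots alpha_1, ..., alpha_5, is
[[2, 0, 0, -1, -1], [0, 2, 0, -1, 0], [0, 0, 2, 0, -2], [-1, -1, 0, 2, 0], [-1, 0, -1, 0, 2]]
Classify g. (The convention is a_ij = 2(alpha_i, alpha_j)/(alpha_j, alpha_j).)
The matrix has rank 5 with 2's on the diagonal. Reading the off-diagonal entries as Dynkin edges (a single edge where a_ij = a_ji = -1; a double or triple edge where a_ij * a_ji = 2 or 3), the diagram is a chain of 5 nodes with a double edge at one end; the terminal node there is the unique long simple root (C_5). One simple-root ordering that puts it in standard form is (alpha_2, alpha_4, alpha_1, alpha_5, alpha_3). So the algebra is type C_5, i.e. sp(10).

type C_5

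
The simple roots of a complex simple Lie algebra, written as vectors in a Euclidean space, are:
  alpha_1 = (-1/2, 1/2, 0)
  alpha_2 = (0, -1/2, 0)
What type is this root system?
Compute the Cartan integers a_ij = 2(alpha_i, alpha_j)/(alpha_j, alpha_j); the resulting 2x2 Cartan matrix is
[[2, -2], [-1, 2]].
The roots have two lengths (squared-length ratio 2:1); the short ones are alpha_{2}. The associated Dynkin diagram is a chain of 2 nodes with a double edge at one end; the terminal node there is the unique short simple root (B_2), so the type is B_2 (the algebra so(5)).

type B_2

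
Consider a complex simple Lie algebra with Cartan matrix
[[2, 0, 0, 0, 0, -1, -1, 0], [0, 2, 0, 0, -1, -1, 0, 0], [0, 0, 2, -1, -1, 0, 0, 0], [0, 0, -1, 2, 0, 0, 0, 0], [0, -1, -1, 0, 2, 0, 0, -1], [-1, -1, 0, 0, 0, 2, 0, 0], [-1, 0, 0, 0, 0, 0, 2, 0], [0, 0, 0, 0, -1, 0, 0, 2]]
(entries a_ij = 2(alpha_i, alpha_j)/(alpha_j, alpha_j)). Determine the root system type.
The matrix has rank 8 with 2's on the diagonal. Reading the off-diagonal entries as Dynkin edges (a single edge where a_ij = a_ji = -1; a double or triple edge where a_ij * a_ji = 2 or 3), the diagram is a chain of 7 nodes with one extra node attached to the third node from one end (E_8). One simple-root ordering that puts it in standard form is (alpha_4, alpha_8, alpha_3, alpha_5, alpha_2, alpha_6, alpha_1, alpha_7). So the algebra is type E_8.

E8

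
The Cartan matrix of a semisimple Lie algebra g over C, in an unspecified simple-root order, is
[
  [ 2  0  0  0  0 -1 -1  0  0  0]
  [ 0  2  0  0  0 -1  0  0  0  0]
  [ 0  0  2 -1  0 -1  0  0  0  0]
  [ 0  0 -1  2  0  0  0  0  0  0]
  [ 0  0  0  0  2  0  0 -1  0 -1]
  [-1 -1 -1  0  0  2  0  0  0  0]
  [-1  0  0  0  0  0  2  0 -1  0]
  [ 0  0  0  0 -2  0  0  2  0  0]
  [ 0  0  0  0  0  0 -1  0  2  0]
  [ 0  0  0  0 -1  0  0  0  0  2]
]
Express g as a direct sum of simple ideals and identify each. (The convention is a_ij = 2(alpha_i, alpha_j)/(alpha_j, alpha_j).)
C_3 ⊕ E_7

The diagram associated to this matrix has two connected components: the simple roots {alpha_5, alpha_8, alpha_10} form a chain of 3 nodes with a double edge at one end; the terminal node there is the unique long simple root (C_3), and {alpha_1, alpha_2, alpha_3, alpha_4, alpha_6, alpha_7, alpha_9} form a chain of 6 nodes with one extra node attached to the third node from one end (E_7). A semisimple Lie algebra decomposes uniquely as the direct sum of simple ideals, one per connected component of its Dynkin diagram, so g ≅ C_3 ⊕ E_7 (dimension 21 + 133 = 154).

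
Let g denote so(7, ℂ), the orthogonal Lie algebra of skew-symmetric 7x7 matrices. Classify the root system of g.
B_3

This is so(7) with 7 odd, which has dimension 7(7-1)/2 = 21 and rank (7-1)/2 = 3. In the classification of classical Lie algebras, the orthogonal algebra so(2n+1) in an odd number of variables has type B_n; here n = 3, so the Dynkin diagram is a chain of 3 nodes with a double edge at one end; the terminal node there is the unique short simple root (B_3). Hence the type is B_3.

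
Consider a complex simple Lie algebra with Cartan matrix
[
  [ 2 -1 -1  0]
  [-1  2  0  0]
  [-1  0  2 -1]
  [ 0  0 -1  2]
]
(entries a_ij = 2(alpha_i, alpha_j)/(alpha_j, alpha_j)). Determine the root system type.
A_4

The matrix has rank 4 with 2's on the diagonal. Reading the off-diagonal entries as Dynkin edges (a single edge where a_ij = a_ji = -1; a double or triple edge where a_ij * a_ji = 2 or 3), the diagram is a chain of 4 nodes with single edges (A_4). One simple-root ordering that puts it in standard form is (alpha_2, alpha_1, alpha_3, alpha_4). So the algebra is type A_4, i.e. sl(5).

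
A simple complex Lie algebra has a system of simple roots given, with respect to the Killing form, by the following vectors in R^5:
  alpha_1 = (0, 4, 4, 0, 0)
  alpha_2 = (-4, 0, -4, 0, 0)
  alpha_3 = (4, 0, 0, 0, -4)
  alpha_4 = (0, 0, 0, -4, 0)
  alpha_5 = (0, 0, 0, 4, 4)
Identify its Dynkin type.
type B_5

Compute the Cartan integers a_ij = 2(alpha_i, alpha_j)/(alpha_j, alpha_j); the resulting 5x5 Cartan matrix is
[[2, -1, 0, 0, 0], [-1, 2, -1, 0, 0], [0, -1, 2, 0, -1], [0, 0, 0, 2, -1], [0, 0, -1, -2, 2]].
The roots have two lengths (squared-length ratio 2:1); the short ones are alpha_{4}. The associated Dynkin diagram is a chain of 5 nodes with a double edge at one end; the terminal node there is the unique short simple root (B_5), so the type is B_5 (the algebra so(11)).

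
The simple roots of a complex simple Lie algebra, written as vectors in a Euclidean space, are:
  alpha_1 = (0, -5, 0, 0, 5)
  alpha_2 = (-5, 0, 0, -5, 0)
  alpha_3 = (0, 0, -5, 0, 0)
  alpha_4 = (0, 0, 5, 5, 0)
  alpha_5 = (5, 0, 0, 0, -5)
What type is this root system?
Compute the Cartan integers a_ij = 2(alpha_i, alpha_j)/(alpha_j, alpha_j); the resulting 5x5 Cartan matrix is
[[2, 0, 0, 0, -1], [0, 2, 0, -1, -1], [0, 0, 2, -1, 0], [0, -1, -2, 2, 0], [-1, -1, 0, 0, 2]].
The roots have two lengths (squared-length ratio 2:1); the short ones are alpha_{3}. The associated Dynkin diagram is a chain of 5 nodes with a double edge at one end; the terminal node there is the unique short simple root (B_5), so the type is B_5 (the algebra so(11)).

B_5 (so(11))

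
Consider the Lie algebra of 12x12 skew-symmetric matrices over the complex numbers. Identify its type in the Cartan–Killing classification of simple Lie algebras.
This is so(12) with 12 even, which has dimension 12(12-1)/2 = 66 and rank 12/2 = 6. In the classification of classical Lie algebras, the orthogonal algebra so(2n) in an even number of variables has type D_n; here n = 6, so the Dynkin diagram is a chain of 4 nodes with a fork of two nodes at one end (D_6). Hence the type is D_6.

D6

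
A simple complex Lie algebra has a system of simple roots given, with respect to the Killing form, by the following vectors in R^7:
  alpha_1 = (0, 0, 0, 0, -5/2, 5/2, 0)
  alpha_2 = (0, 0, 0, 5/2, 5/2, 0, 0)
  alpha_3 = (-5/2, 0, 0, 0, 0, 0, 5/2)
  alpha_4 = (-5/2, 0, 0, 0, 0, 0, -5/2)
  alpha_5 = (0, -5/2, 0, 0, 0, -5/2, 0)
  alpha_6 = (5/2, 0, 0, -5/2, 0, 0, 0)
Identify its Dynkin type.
Compute the Cartan integers a_ij = 2(alpha_i, alpha_j)/(alpha_j, alpha_j); the resulting 6x6 Cartan matrix is
[[2, -1, 0, 0, -1, 0], [-1, 2, 0, 0, 0, -1], [0, 0, 2, 0, 0, -1], [0, 0, 0, 2, 0, -1], [-1, 0, 0, 0, 2, 0], [0, -1, -1, -1, 0, 2]].
All simple roots have the same length, so the diagram is simply laced. The associated Dynkin diagram is a chain of 4 nodes with a fork of two nodes at one end (D_6), so the type is D_6 (the algebra so(12)).

D_6 (so(12))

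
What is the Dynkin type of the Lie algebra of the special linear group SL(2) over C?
type A_1

This is sl(2), which has dimension 2^2 - 1 = 3 and rank 2 - 1 = 1 (a Cartan subalgebra is the diagonal traceless matrices). In the classification of classical Lie algebras, the special linear algebra sl(n+1) has type A_n; here n = 1, so the Dynkin diagram is a chain of 1 nodes with single edges (A_1). Hence the type is A_1.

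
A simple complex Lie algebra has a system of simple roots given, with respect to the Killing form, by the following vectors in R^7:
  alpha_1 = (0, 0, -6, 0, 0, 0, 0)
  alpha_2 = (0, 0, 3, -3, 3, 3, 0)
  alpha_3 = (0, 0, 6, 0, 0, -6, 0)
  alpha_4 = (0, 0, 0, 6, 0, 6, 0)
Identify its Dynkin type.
Compute the Cartan integers a_ij = 2(alpha_i, alpha_j)/(alpha_j, alpha_j); the resulting 4x4 Cartan matrix is
[[2, -1, -1, 0], [-1, 2, 0, 0], [-2, 0, 2, -1], [0, 0, -1, 2]].
The roots have two lengths (squared-length ratio 2:1); the short ones are alpha_{1,2}. The associated Dynkin diagram is a chain of 4 nodes with a double edge between the middle two (F_4), so the type is F_4.

F4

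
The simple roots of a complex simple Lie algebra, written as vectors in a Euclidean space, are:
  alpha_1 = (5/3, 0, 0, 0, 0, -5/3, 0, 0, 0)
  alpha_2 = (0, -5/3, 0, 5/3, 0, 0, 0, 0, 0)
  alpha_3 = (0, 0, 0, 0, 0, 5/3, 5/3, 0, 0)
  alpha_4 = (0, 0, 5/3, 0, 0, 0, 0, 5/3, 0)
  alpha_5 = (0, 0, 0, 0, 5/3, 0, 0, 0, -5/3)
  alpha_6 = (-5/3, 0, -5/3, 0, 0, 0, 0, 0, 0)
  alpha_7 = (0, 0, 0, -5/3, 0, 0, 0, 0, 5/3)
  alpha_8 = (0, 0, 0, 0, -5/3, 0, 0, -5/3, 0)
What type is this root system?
type A_8

Compute the Cartan integers a_ij = 2(alpha_i, alpha_j)/(alpha_j, alpha_j); the resulting 8x8 Cartan matrix is
[[2, 0, -1, 0, 0, -1, 0, 0], [0, 2, 0, 0, 0, 0, -1, 0], [-1, 0, 2, 0, 0, 0, 0, 0], [0, 0, 0, 2, 0, -1, 0, -1], [0, 0, 0, 0, 2, 0, -1, -1], [-1, 0, 0, -1, 0, 2, 0, 0], [0, -1, 0, 0, -1, 0, 2, 0], [0, 0, 0, -1, -1, 0, 0, 2]].
All simple roots have the same length, so the diagram is simply laced. The associated Dynkin diagram is a chain of 8 nodes with single edges (A_8), so the type is A_8 (the algebra sl(9)).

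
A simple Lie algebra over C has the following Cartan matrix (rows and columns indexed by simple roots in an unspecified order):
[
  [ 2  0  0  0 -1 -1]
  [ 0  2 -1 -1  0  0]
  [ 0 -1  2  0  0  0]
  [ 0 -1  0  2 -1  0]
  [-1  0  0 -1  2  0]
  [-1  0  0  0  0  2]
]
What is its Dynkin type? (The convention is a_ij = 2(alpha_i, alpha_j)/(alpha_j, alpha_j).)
The matrix has rank 6 with 2's on the diagonal. Reading the off-diagonal entries as Dynkin edges (a single edge where a_ij = a_ji = -1; a double or triple edge where a_ij * a_ji = 2 or 3), the diagram is a chain of 6 nodes with single edges (A_6). One simple-root ordering that puts it in standard form is (alpha_6, alpha_1, alpha_5, alpha_4, alpha_2, alpha_3). So the algebra is type A_6, i.e. sl(7).

A_6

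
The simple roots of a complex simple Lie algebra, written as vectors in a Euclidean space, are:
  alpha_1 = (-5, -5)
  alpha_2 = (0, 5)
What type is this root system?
B_2 (so(5))

Compute the Cartan integers a_ij = 2(alpha_i, alpha_j)/(alpha_j, alpha_j); the resulting 2x2 Cartan matrix is
[[2, -2], [-1, 2]].
The roots have two lengths (squared-length ratio 2:1); the short ones are alpha_{2}. The associated Dynkin diagram is a chain of 2 nodes with a double edge at one end; the terminal node there is the unique short simple root (B_2), so the type is B_2 (the algebra so(5)).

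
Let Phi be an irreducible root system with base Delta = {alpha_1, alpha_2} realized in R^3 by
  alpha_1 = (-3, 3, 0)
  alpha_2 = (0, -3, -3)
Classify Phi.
Compute the Cartan integers a_ij = 2(alpha_i, alpha_j)/(alpha_j, alpha_j); the resulting 2x2 Cartan matrix is
[[2, -1], [-1, 2]].
All simple roots have the same length, so the diagram is simply laced. The associated Dynkin diagram is a chain of 2 nodes with single edges (A_2), so the type is A_2 (the algebra sl(3)).

A_2 (sl(3))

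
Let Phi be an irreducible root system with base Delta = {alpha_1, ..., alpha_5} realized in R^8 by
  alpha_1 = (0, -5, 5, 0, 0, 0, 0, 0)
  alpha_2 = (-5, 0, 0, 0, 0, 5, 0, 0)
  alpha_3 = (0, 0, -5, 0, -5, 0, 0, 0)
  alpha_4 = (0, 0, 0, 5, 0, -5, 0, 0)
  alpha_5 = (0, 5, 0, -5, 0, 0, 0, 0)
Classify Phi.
Compute the Cartan integers a_ij = 2(alpha_i, alpha_j)/(alpha_j, alpha_j); the resulting 5x5 Cartan matrix is
[[2, 0, -1, 0, -1], [0, 2, 0, -1, 0], [-1, 0, 2, 0, 0], [0, -1, 0, 2, -1], [-1, 0, 0, -1, 2]].
All simple roots have the same length, so the diagram is simply laced. The associated Dynkin diagram is a chain of 5 nodes with single edges (A_5), so the type is A_5 (the algebra sl(6)).

A_5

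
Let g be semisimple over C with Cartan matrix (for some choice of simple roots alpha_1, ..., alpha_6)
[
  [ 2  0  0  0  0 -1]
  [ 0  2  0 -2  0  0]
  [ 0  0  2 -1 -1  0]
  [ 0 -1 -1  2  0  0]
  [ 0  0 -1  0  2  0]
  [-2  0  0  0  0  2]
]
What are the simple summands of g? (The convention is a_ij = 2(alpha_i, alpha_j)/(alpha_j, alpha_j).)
The diagram associated to this matrix has two connected components: the simple roots {alpha_1, alpha_6} form a chain of 2 nodes with a double edge at one end; the terminal node there is the unique short simple root (B_2), and {alpha_2, alpha_3, alpha_4, alpha_5} form a chain of 4 nodes with a double edge at one end; the terminal node there is the unique long simple root (C_4). A semisimple Lie algebra decomposes uniquely as the direct sum of simple ideals, one per connected component of its Dynkin diagram, so g ≅ B_2 ⊕ C_4 (dimension 10 + 36 = 46).

B_2 + C_4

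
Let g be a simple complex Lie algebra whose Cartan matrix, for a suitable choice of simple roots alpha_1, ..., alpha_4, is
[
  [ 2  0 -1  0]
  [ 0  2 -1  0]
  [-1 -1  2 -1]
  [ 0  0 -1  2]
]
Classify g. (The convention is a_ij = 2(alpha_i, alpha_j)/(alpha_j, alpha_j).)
type D_4

The matrix has rank 4 with 2's on the diagonal. Reading the off-diagonal entries as Dynkin edges (a single edge where a_ij = a_ji = -1; a double or triple edge where a_ij * a_ji = 2 or 3), the diagram is a chain of 2 nodes with a fork of two nodes at one end (D_4). One simple-root ordering that puts it in standard form is (alpha_2, alpha_3, alpha_1, alpha_4). So the algebra is type D_4, i.e. so(8).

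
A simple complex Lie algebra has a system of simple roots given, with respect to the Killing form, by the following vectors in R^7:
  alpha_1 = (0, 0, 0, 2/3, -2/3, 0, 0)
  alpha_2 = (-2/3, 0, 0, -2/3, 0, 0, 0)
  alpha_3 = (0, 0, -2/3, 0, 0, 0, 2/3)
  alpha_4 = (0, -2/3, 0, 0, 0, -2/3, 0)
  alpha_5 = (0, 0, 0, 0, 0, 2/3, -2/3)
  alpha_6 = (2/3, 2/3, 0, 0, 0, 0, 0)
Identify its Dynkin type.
type A_6

Compute the Cartan integers a_ij = 2(alpha_i, alpha_j)/(alpha_j, alpha_j); the resulting 6x6 Cartan matrix is
[[2, -1, 0, 0, 0, 0], [-1, 2, 0, 0, 0, -1], [0, 0, 2, 0, -1, 0], [0, 0, 0, 2, -1, -1], [0, 0, -1, -1, 2, 0], [0, -1, 0, -1, 0, 2]].
All simple roots have the same length, so the diagram is simply laced. The associated Dynkin diagram is a chain of 6 nodes with single edges (A_6), so the type is A_6 (the algebra sl(7)).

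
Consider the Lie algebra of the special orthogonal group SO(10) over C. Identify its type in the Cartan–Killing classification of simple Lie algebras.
This is so(10) with 10 even, which has dimension 10(10-1)/2 = 45 and rank 10/2 = 5. In the classification of classical Lie algebras, the orthogonal algebra so(2n) in an even number of variables has type D_n; here n = 5, so the Dynkin diagram is a chain of 3 nodes with a fork of two nodes at one end (D_5). Hence the type is D_5.

D_5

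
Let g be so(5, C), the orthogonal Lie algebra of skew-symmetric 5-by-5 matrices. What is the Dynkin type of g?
This is so(5) with 5 odd, which has dimension 5(5-1)/2 = 10 and rank (5-1)/2 = 2. In the classification of classical Lie algebras, the orthogonal algebra so(2n+1) in an odd number of variables has type B_n; here n = 2, so the Dynkin diagram is a chain of 2 nodes with a double edge at one end; the terminal node there is the unique short simple root (B_2). Hence the type is B_2.

B_2 (so(5))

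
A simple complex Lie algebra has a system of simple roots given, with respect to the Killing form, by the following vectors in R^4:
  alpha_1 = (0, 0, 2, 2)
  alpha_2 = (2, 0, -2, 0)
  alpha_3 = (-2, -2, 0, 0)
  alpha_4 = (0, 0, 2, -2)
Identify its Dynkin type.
D4

Compute the Cartan integers a_ij = 2(alpha_i, alpha_j)/(alpha_j, alpha_j); the resulting 4x4 Cartan matrix is
[[2, -1, 0, 0], [-1, 2, -1, -1], [0, -1, 2, 0], [0, -1, 0, 2]].
All simple roots have the same length, so the diagram is simply laced. The associated Dynkin diagram is a chain of 2 nodes with a fork of two nodes at one end (D_4), so the type is D_4 (the algebra so(8)).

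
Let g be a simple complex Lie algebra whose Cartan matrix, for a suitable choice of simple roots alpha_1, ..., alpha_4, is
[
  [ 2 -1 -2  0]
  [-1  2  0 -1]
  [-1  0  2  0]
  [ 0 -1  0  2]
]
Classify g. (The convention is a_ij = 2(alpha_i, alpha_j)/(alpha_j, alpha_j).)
B_4 (so(9))

The matrix has rank 4 with 2's on the diagonal. Reading the off-diagonal entries as Dynkin edges (a single edge where a_ij = a_ji = -1; a double or triple edge where a_ij * a_ji = 2 or 3), the diagram is a chain of 4 nodes with a double edge at one end; the terminal node there is the unique short simple root (B_4). One simple-root ordering that puts it in standard form is (alpha_4, alpha_2, alpha_1, alpha_3). So the algebra is type B_4, i.e. so(9).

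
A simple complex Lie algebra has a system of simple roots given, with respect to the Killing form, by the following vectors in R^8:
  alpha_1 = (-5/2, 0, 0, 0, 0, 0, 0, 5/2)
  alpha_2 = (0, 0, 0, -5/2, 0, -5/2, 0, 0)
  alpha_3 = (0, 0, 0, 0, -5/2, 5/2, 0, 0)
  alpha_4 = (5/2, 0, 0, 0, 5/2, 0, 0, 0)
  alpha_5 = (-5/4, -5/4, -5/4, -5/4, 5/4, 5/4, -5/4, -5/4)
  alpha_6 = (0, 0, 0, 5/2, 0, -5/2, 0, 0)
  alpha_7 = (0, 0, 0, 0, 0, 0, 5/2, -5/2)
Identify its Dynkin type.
E_7

Compute the Cartan integers a_ij = 2(alpha_i, alpha_j)/(alpha_j, alpha_j); the resulting 7x7 Cartan matrix is
[[2, 0, 0, -1, 0, 0, -1], [0, 2, -1, 0, 0, 0, 0], [0, -1, 2, -1, 0, -1, 0], [-1, 0, -1, 2, 0, 0, 0], [0, 0, 0, 0, 2, -1, 0], [0, 0, -1, 0, -1, 2, 0], [-1, 0, 0, 0, 0, 0, 2]].
All simple roots have the same length, so the diagram is simply laced. The associated Dynkin diagram is a chain of 6 nodes with one extra node attached to the third node from one end (E_7), so the type is E_7.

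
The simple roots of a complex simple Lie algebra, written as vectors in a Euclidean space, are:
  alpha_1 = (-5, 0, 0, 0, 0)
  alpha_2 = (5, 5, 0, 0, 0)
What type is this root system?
Compute the Cartan integers a_ij = 2(alpha_i, alpha_j)/(alpha_j, alpha_j); the resulting 2x2 Cartan matrix is
[[2, -1], [-2, 2]].
The roots have two lengths (squared-length ratio 2:1); the short ones are alpha_{1}. The associated Dynkin diagram is a chain of 2 nodes with a double edge at one end; the terminal node there is the unique short simple root (B_2), so the type is B_2 (the algebra so(5)).

B2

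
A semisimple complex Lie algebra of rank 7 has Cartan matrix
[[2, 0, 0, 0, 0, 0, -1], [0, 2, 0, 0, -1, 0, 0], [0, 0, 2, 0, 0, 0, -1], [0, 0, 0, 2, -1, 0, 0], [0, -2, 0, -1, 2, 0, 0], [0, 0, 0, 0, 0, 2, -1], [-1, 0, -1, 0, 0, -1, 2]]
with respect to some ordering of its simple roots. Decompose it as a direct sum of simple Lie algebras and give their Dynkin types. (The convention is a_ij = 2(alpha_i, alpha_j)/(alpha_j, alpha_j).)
type B_3 ⊕ type D_4

The diagram associated to this matrix has two connected components: the simple roots {alpha_2, alpha_4, alpha_5} form a chain of 3 nodes with a double edge at one end; the terminal node there is the unique short simple root (B_3), and {alpha_1, alpha_3, alpha_6, alpha_7} form a chain of 2 nodes with a fork of two nodes at one end (D_4). A semisimple Lie algebra decomposes uniquely as the direct sum of simple ideals, one per connected component of its Dynkin diagram, so g ≅ B_3 ⊕ D_4 (dimension 21 + 28 = 49).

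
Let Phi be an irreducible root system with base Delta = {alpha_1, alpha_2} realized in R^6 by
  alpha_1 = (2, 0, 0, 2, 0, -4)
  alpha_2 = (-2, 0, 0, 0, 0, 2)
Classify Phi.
G_2

Compute the Cartan integers a_ij = 2(alpha_i, alpha_j)/(alpha_j, alpha_j); the resulting 2x2 Cartan matrix is
[[2, -3], [-1, 2]].
The roots have two lengths (squared-length ratio 3:1); the short ones are alpha_{2}. The associated Dynkin diagram is two nodes joined by a triple edge (G_2), so the type is G_2.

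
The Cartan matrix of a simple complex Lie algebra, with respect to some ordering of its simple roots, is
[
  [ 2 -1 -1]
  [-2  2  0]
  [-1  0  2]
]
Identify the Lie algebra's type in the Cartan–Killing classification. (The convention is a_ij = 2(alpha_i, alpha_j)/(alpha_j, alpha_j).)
C_3 (sp(6))

The matrix has rank 3 with 2's on the diagonal. Reading the off-diagonal entries as Dynkin edges (a single edge where a_ij = a_ji = -1; a double or triple edge where a_ij * a_ji = 2 or 3), the diagram is a chain of 3 nodes with a double edge at one end; the terminal node there is the unique long simple root (C_3). One simple-root ordering that puts it in standard form is (alpha_3, alpha_1, alpha_2). So the algebra is type C_3, i.e. sp(6).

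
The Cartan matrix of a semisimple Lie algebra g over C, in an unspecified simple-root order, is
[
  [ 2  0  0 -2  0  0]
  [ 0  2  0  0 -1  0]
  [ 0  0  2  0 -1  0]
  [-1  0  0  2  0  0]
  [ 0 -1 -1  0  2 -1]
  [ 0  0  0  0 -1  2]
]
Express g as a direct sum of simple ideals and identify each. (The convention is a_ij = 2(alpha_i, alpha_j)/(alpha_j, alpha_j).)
type B_2 ⊕ type D_4

The diagram associated to this matrix has two connected components: the simple roots {alpha_1, alpha_4} form a chain of 2 nodes with a double edge at one end; the terminal node there is the unique short simple root (B_2), and {alpha_2, alpha_3, alpha_5, alpha_6} form a chain of 2 nodes with a fork of two nodes at one end (D_4). A semisimple Lie algebra decomposes uniquely as the direct sum of simple ideals, one per connected component of its Dynkin diagram, so g ≅ B_2 ⊕ D_4 (dimension 10 + 28 = 38).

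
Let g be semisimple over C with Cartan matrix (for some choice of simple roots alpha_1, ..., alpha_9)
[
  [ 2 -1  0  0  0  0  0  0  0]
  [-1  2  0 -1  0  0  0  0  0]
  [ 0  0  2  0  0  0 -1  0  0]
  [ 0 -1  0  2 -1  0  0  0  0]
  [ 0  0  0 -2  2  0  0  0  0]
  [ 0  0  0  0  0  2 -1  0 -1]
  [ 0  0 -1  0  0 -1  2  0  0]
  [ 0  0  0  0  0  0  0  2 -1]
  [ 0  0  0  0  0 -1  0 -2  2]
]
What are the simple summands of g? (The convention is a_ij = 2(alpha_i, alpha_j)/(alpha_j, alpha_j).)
B_5 (so(11)) + C_4 (sp(8))

The diagram associated to this matrix has two connected components: the simple roots {alpha_3, alpha_6, alpha_7, alpha_8, alpha_9} form a chain of 5 nodes with a double edge at one end; the terminal node there is the unique short simple root (B_5), and {alpha_1, alpha_2, alpha_4, alpha_5} form a chain of 4 nodes with a double edge at one end; the terminal node there is the unique long simple root (C_4). A semisimple Lie algebra decomposes uniquely as the direct sum of simple ideals, one per connected component of its Dynkin diagram, so g ≅ B_5 ⊕ C_4 (dimension 55 + 36 = 91).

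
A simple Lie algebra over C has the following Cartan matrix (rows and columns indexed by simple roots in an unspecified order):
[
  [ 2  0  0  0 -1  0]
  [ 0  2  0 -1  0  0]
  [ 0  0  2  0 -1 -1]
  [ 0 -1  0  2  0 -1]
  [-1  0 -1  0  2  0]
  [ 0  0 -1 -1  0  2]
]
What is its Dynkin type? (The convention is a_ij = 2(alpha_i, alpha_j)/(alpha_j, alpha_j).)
A_6

The matrix has rank 6 with 2's on the diagonal. Reading the off-diagonal entries as Dynkin edges (a single edge where a_ij = a_ji = -1; a double or triple edge where a_ij * a_ji = 2 or 3), the diagram is a chain of 6 nodes with single edges (A_6). One simple-root ordering that puts it in standard form is (alpha_1, alpha_5, alpha_3, alpha_6, alpha_4, alpha_2). So the algebra is type A_6, i.e. sl(7).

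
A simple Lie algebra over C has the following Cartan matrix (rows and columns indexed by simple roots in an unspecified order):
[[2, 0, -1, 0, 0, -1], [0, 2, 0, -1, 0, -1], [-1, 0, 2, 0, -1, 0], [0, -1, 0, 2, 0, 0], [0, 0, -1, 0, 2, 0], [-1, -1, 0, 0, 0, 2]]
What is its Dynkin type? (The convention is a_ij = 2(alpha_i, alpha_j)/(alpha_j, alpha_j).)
The matrix has rank 6 with 2's on the diagonal. Reading the off-diagonal entries as Dynkin edges (a single edge where a_ij = a_ji = -1; a double or triple edge where a_ij * a_ji = 2 or 3), the diagram is a chain of 6 nodes with single edges (A_6). One simple-root ordering that puts it in standard form is (alpha_4, alpha_2, alpha_6, alpha_1, alpha_3, alpha_5). So the algebra is type A_6, i.e. sl(7).

type A_6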